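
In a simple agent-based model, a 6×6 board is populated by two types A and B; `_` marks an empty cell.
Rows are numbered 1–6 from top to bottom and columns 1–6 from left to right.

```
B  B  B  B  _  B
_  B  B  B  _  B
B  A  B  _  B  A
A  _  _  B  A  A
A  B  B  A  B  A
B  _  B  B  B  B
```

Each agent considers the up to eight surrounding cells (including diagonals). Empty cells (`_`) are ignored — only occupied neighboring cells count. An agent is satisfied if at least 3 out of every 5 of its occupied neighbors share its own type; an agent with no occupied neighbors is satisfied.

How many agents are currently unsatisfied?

Row 1: (1,1)B 2/2 ✓ · (1,2)B 4/4 ✓ · (1,3)B 5/5 ✓ · (1,4)B 3/3 ✓ · (1,6)B 1/1 ✓
Row 2: (2,2)B 6/7 ✓ · (2,3)B 6/7 ✓ · (2,4)B 5/5 ✓ · (2,6)B 2/3 ✓
Row 3: (3,1)B 1/3 ✗ · (3,2)A 1/5 ✗ · (3,3)B 4/5 ✓ · (3,5)B 3/6 ✗ · (3,6)A 2/4 ✗
Row 4: (4,1)A 2/4 ✗ · (4,4)B 4/6 ✓ · (4,5)A 4/7 ✗ · (4,6)A 3/5 ✓
Row 5: (5,1)A 1/3 ✗ · (5,2)B 3/5 ✓ · (5,3)B 4/5 ✓ · (5,4)A 1/7 ✗ · (5,5)B 4/8 ✗ · (5,6)A 2/5 ✗
Row 6: (6,1)B 1/2 ✗ · (6,3)B 3/4 ✓ · (6,4)B 4/5 ✓ · (6,5)B 3/5 ✓ · (6,6)B 2/3 ✓
Unsatisfied: (3,1), (3,2), (3,5), (3,6), (4,1), (4,5), (5,1), (5,4), (5,5), (5,6), (6,1) — 11 in total.

11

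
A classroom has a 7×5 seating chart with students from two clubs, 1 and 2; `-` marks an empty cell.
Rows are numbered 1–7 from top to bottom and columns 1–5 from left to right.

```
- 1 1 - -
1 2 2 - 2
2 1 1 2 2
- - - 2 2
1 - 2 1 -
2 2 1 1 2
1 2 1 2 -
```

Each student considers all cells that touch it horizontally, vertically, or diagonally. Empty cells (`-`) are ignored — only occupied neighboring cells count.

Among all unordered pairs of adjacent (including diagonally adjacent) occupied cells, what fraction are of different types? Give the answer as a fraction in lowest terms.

16/29

Scan each occupied cell's neighbors to the right and below (and the two forward diagonals) so each pair is counted once.
Row 1: 1(1,2)–1(1,3)= 1(1,2)–2(2,2)≠ 1(1,2)–2(2,3)≠ 1(1,2)–1(2,1)= 1(1,3)–2(2,3)≠ 1(1,3)–2(2,2)≠  → 4/6 unlike.
Row 2: 1(2,1)–2(2,2)≠ 1(2,1)–2(3,1)≠ 1(2,1)–1(3,2)= 2(2,2)–2(2,3)= 2(2,2)–1(3,2)≠ 2(2,2)–1(3,3)≠ 2(2,2)–2(3,1)= 2(2,3)–1(3,3)≠ 2(2,3)–2(3,4)= 2(2,3)–1(3,2)≠ 2(2,5)–2(3,5)= 2(2,5)–2(3,4)=  → 6/12 unlike.
Row 3: 2(3,1)–1(3,2)≠ 1(3,2)–1(3,3)= 1(3,3)–2(3,4)≠ 1(3,3)–2(4,4)≠ 2(3,4)–2(3,5)= 2(3,4)–2(4,4)= 2(3,4)–2(4,5)= 2(3,5)–2(4,5)= 2(3,5)–2(4,4)=  → 3/9 unlike.
Row 4: 2(4,4)–2(4,5)= 2(4,4)–1(5,4)≠ 2(4,4)–2(5,3)= 2(4,5)–1(5,4)≠  → 2/4 unlike.
Row 5: 1(5,1)–2(6,1)≠ 1(5,1)–2(6,2)≠ 2(5,3)–1(5,4)≠ 2(5,3)–1(6,3)≠ 2(5,3)–1(6,4)≠ 2(5,3)–2(6,2)= 1(5,4)–1(6,4)= 1(5,4)–2(6,5)≠ 1(5,4)–1(6,3)=  → 6/9 unlike.
Row 6: 2(6,1)–2(6,2)= 2(6,1)–1(7,1)≠ 2(6,1)–2(7,2)= 2(6,2)–1(6,3)≠ 2(6,2)–2(7,2)= 2(6,2)–1(7,3)≠ 2(6,2)–1(7,1)≠ 1(6,3)–1(6,4)= 1(6,3)–1(7,3)= 1(6,3)–2(7,4)≠ 1(6,3)–2(7,2)≠ 1(6,4)–2(6,5)≠ 1(6,4)–2(7,4)≠ 1(6,4)–1(7,3)= 2(6,5)–2(7,4)=  → 8/15 unlike.
Row 7: 1(7,1)–2(7,2)≠ 2(7,2)–1(7,3)≠ 1(7,3)–2(7,4)≠  → 3/3 unlike.
Total adjacent occupied pairs: 58; unlike-type pairs: 32.
32/58 reduces to 16/29.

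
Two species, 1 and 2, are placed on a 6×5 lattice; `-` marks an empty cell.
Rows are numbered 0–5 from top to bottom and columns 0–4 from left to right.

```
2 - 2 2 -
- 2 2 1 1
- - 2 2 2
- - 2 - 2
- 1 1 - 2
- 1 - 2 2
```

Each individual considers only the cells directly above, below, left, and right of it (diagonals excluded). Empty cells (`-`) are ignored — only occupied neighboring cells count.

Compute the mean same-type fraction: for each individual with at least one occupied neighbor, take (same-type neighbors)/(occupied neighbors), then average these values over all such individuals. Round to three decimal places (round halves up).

Row 0: (0,0)2 — no occupied neighbors · (0,2)2 2/2 · (0,3)2 1/2
Row 1: (1,1)2 1/1 · (1,2)2 3/4 · (1,3)1 1/4 · (1,4)1 1/2
Row 2: (2,2)2 3/3 · (2,3)2 2/3 · (2,4)2 2/3
Row 3: (3,2)2 1/2 · (3,4)2 2/2
Row 4: (4,1)1 2/2 · (4,2)1 1/2 · (4,4)2 2/2
Row 5: (5,1)1 1/1 · (5,3)2 1/1 · (5,4)2 2/2
Sum over 17 individuals: 2/2 + 1/2 + 1/1 + 3/4 + 1/4 + 1/2 + 3/3 + 2/3 + 2/3 + 1/2 + 2/2 + 2/2 + 1/2 + 2/2 + 1/1 + 1/1 + 2/2 = 40/3; mean = 40/3 ÷ 17 = 40/51 = 0.784313… → 0.784.

0.784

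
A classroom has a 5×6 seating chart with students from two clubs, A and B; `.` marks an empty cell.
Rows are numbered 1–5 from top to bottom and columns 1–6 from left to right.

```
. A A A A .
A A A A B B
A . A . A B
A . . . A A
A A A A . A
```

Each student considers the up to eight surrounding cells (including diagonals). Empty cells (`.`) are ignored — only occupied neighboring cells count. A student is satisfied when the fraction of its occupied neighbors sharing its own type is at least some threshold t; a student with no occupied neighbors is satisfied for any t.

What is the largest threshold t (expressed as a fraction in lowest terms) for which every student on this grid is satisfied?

(1,2)A 4/4
(1,3)A 5/5
(1,4)A 4/5
(1,5)A 2/4
(2,1)A 3/3
(2,2)A 6/6
(2,3)A 6/6
(2,4)A 6/7
(2,5)B 2/6
(2,6)B 2/4
(3,1)A 3/3
(3,3)A 3/3
(3,5)A 3/6
(3,6)B 2/5
(4,1)A 3/3
(4,5)A 4/5
(4,6)A 3/4
(5,1)A 2/2
(5,2)A 3/3
(5,3)A 2/2
(5,4)A 2/2
(5,6)A 2/2
The smallest same-type fraction is 2/6 at (2,5), which reduces to 1/3. Any threshold above that leaves this student unsatisfied.

1/3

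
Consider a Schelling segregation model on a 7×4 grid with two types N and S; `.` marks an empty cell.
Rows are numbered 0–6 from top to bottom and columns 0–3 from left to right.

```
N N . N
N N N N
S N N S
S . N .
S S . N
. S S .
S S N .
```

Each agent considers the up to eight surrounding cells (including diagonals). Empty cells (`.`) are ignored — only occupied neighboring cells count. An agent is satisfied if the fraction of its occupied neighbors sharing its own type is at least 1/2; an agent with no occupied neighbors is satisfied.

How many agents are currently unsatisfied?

3

Row 0: (0,0)N 3/3 satisfied · (0,1)N 4/4 satisfied · (0,3)N 2/2 satisfied
Row 1: (1,0)N 4/5 satisfied · (1,1)N 6/7 satisfied · (1,2)N 6/7 satisfied · (1,3)N 3/4 satisfied
Row 2: (2,0)S 1/4 not · (2,1)N 5/7 satisfied · (2,2)N 5/6 satisfied · (2,3)S 0/4 not
Row 3: (3,0)S 3/4 satisfied · (3,2)N 3/5 satisfied
Row 4: (4,0)S 3/3 satisfied · (4,1)S 4/5 satisfied · (4,3)N 1/2 satisfied
Row 5: (5,1)S 5/6 satisfied · (5,2)S 3/5 satisfied
Row 6: (6,0)S 2/2 satisfied · (6,1)S 3/4 satisfied · (6,2)N 0/3 not
Unsatisfied: (2,0), (2,3), (6,2) — 3 in total.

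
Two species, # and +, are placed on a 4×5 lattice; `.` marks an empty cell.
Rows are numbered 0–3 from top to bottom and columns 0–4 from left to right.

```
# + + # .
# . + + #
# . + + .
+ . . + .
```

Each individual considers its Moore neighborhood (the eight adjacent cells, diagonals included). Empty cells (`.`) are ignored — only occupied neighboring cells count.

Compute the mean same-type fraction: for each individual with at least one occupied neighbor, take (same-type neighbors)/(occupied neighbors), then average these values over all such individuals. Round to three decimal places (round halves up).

0.600

(0,0)# 1/2
(0,1)+ 2/4
(0,2)+ 3/4
(0,3)# 1/4
(1,0)# 2/3
(1,2)+ 5/6
(1,3)+ 4/6
(1,4)# 1/3
(2,0)# 1/2
(2,2)+ 4/4
(2,3)+ 4/5
(3,0)+ 0/1
(3,3)+ 2/2
Sum over 13 individuals: 1/2 + 2/4 + 3/4 + 1/4 + 2/3 + 5/6 + 4/6 + 1/3 + 1/2 + 4/4 + 4/5 + 0/1 + 2/2 = 39/5; mean = 39/5 ÷ 13 = 3/5 = 0.6 → 0.600.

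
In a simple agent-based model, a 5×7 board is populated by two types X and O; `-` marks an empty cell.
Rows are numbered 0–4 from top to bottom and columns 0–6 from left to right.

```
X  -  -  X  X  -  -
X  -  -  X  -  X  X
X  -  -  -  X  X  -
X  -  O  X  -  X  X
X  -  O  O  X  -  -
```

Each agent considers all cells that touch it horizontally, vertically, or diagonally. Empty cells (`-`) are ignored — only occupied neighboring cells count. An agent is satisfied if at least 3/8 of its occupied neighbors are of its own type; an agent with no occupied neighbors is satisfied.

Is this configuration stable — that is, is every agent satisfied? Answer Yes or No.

Yes

(0,0)X 1/1 satisfied
(0,3)X 2/2 satisfied
(0,4)X 3/3 satisfied
(1,0)X 2/2 satisfied
(1,3)X 3/3 satisfied
(1,5)X 4/4 satisfied
(1,6)X 2/2 satisfied
(2,0)X 2/2 satisfied
(2,4)X 5/5 satisfied
(2,5)X 5/5 satisfied
(3,0)X 2/2 satisfied
(3,2)O 2/3 satisfied
(3,3)X 2/5 satisfied
(3,5)X 4/4 satisfied
(3,6)X 2/2 satisfied
(4,0)X 1/1 satisfied
(4,2)O 2/3 satisfied
(4,3)O 2/4 satisfied
(4,4)X 2/3 satisfied
All meet the threshold, so the configuration is stable.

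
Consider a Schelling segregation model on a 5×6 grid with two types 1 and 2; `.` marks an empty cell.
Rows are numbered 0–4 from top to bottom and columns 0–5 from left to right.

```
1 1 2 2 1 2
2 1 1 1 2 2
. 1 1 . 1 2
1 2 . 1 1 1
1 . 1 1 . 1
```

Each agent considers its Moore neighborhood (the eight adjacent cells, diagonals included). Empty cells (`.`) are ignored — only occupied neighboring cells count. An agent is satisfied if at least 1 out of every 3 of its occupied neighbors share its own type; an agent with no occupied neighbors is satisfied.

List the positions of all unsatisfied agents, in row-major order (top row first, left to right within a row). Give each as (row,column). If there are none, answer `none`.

(0,2), (0,4), (1,0), (3,1)

(0,0)1 2/3 satisfied
(0,1)1 3/5 satisfied
(0,2)2 1/5 not
(0,3)2 2/5 satisfied
(0,4)1 1/5 not
(0,5)2 2/3 satisfied
(1,0)2 0/4 not
(1,1)1 5/7 satisfied
(1,2)1 5/7 satisfied
(1,3)1 4/7 satisfied
(1,4)2 4/7 satisfied
(1,5)2 3/5 satisfied
(2,1)1 4/6 satisfied
(2,2)1 5/6 satisfied
(2,4)1 4/7 satisfied
(2,5)2 2/5 satisfied
(3,0)1 2/3 satisfied
(3,1)2 0/5 not
(3,3)1 5/5 satisfied
(3,4)1 5/6 satisfied
(3,5)1 3/4 satisfied
(4,0)1 1/2 satisfied
(4,2)1 2/3 satisfied
(4,3)1 3/3 satisfied
(4,5)1 2/2 satisfied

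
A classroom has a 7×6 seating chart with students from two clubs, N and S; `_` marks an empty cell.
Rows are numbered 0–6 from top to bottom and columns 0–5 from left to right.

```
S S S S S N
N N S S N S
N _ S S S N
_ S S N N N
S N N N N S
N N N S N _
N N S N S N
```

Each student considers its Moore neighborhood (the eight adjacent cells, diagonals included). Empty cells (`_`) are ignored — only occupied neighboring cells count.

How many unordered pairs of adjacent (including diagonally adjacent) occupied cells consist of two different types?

Scan each occupied cell's neighbors to the right and below (and the two forward diagonals) so each pair is counted once.
Row 0: S(0,0)–S(0,1)= S(0,0)–N(1,0)≠ S(0,0)–N(1,1)≠ S(0,1)–S(0,2)= S(0,1)–N(1,1)≠ S(0,1)–S(1,2)= S(0,1)–N(1,0)≠ S(0,2)–S(0,3)= S(0,2)–S(1,2)= S(0,2)–S(1,3)= S(0,2)–N(1,1)≠ S(0,3)–S(0,4)= S(0,3)–S(1,3)= S(0,3)–N(1,4)≠ S(0,3)–S(1,2)= S(0,4)–N(0,5)≠ S(0,4)–N(1,4)≠ S(0,4)–S(1,5)= S(0,4)–S(1,3)= N(0,5)–S(1,5)≠ N(0,5)–N(1,4)=  → 9/21 unlike.
Row 1: N(1,0)–N(1,1)= N(1,0)–N(2,0)= N(1,1)–S(1,2)≠ N(1,1)–S(2,2)≠ N(1,1)–N(2,0)= S(1,2)–S(1,3)= S(1,2)–S(2,2)= S(1,2)–S(2,3)= S(1,3)–N(1,4)≠ S(1,3)–S(2,3)= S(1,3)–S(2,4)= S(1,3)–S(2,2)= N(1,4)–S(1,5)≠ N(1,4)–S(2,4)≠ N(1,4)–N(2,5)= N(1,4)–S(2,3)≠ S(1,5)–N(2,5)≠ S(1,5)–S(2,4)=  → 7/18 unlike.
Row 2: N(2,0)–S(3,1)≠ S(2,2)–S(2,3)= S(2,2)–S(3,2)= S(2,2)–N(3,3)≠ S(2,2)–S(3,1)= S(2,3)–S(2,4)= S(2,3)–N(3,3)≠ S(2,3)–N(3,4)≠ S(2,3)–S(3,2)= S(2,4)–N(2,5)≠ S(2,4)–N(3,4)≠ S(2,4)–N(3,5)≠ S(2,4)–N(3,3)≠ N(2,5)–N(3,5)= N(2,5)–N(3,4)=  → 8/15 unlike.
Row 3: S(3,1)–S(3,2)= S(3,1)–N(4,1)≠ S(3,1)–N(4,2)≠ S(3,1)–S(4,0)= S(3,2)–N(3,3)≠ S(3,2)–N(4,2)≠ S(3,2)–N(4,3)≠ S(3,2)–N(4,1)≠ N(3,3)–N(3,4)= N(3,3)–N(4,3)= N(3,3)–N(4,4)= N(3,3)–N(4,2)= N(3,4)–N(3,5)= N(3,4)–N(4,4)= N(3,4)–S(4,5)≠ N(3,4)–N(4,3)= N(3,5)–S(4,5)≠ N(3,5)–N(4,4)=  → 8/18 unlike.
Row 4: S(4,0)–N(4,1)≠ S(4,0)–N(5,0)≠ S(4,0)–N(5,1)≠ N(4,1)–N(4,2)= N(4,1)–N(5,1)= N(4,1)–N(5,2)= N(4,1)–N(5,0)= N(4,2)–N(4,3)= N(4,2)–N(5,2)= N(4,2)–S(5,3)≠ N(4,2)–N(5,1)= N(4,3)–N(4,4)= N(4,3)–S(5,3)≠ N(4,3)–N(5,4)= N(4,3)–N(5,2)= N(4,4)–S(4,5)≠ N(4,4)–N(5,4)= N(4,4)–S(5,3)≠ S(4,5)–N(5,4)≠  → 8/19 unlike.
Row 5: N(5,0)–N(5,1)= N(5,0)–N(6,0)= N(5,0)–N(6,1)= N(5,1)–N(5,2)= N(5,1)–N(6,1)= N(5,1)–S(6,2)≠ N(5,1)–N(6,0)= N(5,2)–S(5,3)≠ N(5,2)–S(6,2)≠ N(5,2)–N(6,3)= N(5,2)–N(6,1)= S(5,3)–N(5,4)≠ S(5,3)–N(6,3)≠ S(5,3)–S(6,4)= S(5,3)–S(6,2)= N(5,4)–S(6,4)≠ N(5,4)–N(6,5)= N(5,4)–N(6,3)=  → 6/18 unlike.
Row 6: N(6,0)–N(6,1)= N(6,1)–S(6,2)≠ S(6,2)–N(6,3)≠ N(6,3)–S(6,4)≠ S(6,4)–N(6,5)≠  → 4/5 unlike.
Total adjacent occupied pairs: 114; unlike-type pairs: 50.

50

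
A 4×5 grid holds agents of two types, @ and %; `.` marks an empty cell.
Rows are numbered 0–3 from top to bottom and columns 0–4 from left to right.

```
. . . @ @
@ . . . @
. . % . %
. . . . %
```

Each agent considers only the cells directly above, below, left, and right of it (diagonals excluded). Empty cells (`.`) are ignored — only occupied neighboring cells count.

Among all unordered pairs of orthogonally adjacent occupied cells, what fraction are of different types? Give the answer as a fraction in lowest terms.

1/4

Scan each occupied cell's neighbors to the right and below so each pair is counted once.
From row 0: 0 unlike of 2 pairs (running 0/2).
From row 1: 1 unlike of 1 pairs (running 1/3).
From row 2: 0 unlike of 1 pairs (running 1/4).
Total adjacent occupied pairs: 4; unlike-type pairs: 1.
1/4 is already in lowest terms.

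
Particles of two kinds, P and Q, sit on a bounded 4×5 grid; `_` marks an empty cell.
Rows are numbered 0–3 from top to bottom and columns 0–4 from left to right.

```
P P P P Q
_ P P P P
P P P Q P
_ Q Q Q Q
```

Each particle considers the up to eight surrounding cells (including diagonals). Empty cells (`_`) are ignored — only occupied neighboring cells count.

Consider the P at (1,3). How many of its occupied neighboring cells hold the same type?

Occupied neighbors of (1,3): (0,2)=P, (0,3)=P, (0,4)=Q, (1,2)=P, (1,4)=P, (2,2)=P, (2,3)=Q, (2,4)=P.
Same type (P): 6 of 8.

6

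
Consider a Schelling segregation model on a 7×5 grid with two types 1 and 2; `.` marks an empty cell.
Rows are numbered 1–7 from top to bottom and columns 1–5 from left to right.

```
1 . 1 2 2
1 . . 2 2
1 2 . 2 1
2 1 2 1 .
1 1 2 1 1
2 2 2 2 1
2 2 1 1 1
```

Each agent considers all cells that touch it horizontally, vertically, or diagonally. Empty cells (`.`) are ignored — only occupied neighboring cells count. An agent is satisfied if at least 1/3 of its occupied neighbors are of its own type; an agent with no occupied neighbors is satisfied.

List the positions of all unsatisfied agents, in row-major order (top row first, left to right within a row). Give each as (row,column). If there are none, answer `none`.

Row 1: (1,1)1 1/1 ok · (1,3)1 0/2 unhappy · (1,4)2 3/4 ok · (1,5)2 3/3 ok
Row 2: (2,1)1 2/3 ok · (2,4)2 4/6 ok · (2,5)2 4/5 ok
Row 3: (3,1)1 2/4 ok · (3,2)2 2/5 ok · (3,4)2 3/5 ok · (3,5)1 1/4 unhappy
Row 4: (4,1)2 1/5 unhappy · (4,2)1 3/7 ok · (4,3)2 3/7 ok · (4,4)1 3/6 ok
Row 5: (5,1)1 2/5 ok · (5,2)1 2/8 unhappy · (5,3)2 4/8 ok · (5,4)1 3/7 ok · (5,5)1 3/4 ok
Row 6: (6,1)2 3/5 ok · (6,2)2 5/8 ok · (6,3)2 4/8 ok · (6,4)2 2/8 unhappy · (6,5)1 4/5 ok
Row 7: (7,1)2 3/3 ok · (7,2)2 4/5 ok · (7,3)1 1/5 unhappy · (7,4)1 3/5 ok · (7,5)1 2/3 ok

(1,3), (3,5), (4,1), (5,2), (6,4), (7,3)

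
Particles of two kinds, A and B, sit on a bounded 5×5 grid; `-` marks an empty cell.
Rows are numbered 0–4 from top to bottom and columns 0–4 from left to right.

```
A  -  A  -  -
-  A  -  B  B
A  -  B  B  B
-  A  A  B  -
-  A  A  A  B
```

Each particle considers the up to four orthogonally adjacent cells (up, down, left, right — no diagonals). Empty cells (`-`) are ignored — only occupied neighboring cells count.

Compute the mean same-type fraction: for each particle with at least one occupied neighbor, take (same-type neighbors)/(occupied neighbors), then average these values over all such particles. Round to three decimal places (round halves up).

(0,0)A — no occupied neighbors
(0,2)A — no occupied neighbors
(1,1)A — no occupied neighbors
(1,3)B 2/2
(1,4)B 2/2
(2,0)A — no occupied neighbors
(2,2)B 1/2
(2,3)B 4/4
(2,4)B 2/2
(3,1)A 2/2
(3,2)A 2/4
(3,3)B 1/3
(4,1)A 2/2
(4,2)A 3/3
(4,3)A 1/3
(4,4)B 0/1
Sum over 12 particles: 2/2 + 2/2 + 1/2 + 4/4 + 2/2 + 2/2 + 2/4 + 1/3 + 2/2 + 3/3 + 1/3 + 0/1 = 26/3; mean = 26/3 ÷ 12 = 13/18 = 0.722222… → 0.722.

0.722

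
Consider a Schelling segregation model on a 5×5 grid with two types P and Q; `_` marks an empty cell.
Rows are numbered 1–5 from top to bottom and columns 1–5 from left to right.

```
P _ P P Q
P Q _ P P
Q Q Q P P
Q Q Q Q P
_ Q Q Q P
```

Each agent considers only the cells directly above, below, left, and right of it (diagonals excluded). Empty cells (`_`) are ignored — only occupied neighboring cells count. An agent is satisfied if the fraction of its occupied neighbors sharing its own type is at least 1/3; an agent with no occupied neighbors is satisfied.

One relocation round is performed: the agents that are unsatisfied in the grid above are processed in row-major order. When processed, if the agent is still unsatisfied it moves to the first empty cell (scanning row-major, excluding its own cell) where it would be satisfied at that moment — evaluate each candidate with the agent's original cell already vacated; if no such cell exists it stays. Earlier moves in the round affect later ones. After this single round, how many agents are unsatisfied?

0

Initially unsatisfied (in order): (1,5).
  (1,5) → (1,2).
Resulting grid:
P Q P P _
P Q _ P P
Q Q Q P P
Q Q Q Q P
_ Q Q Q P
All satisfied now.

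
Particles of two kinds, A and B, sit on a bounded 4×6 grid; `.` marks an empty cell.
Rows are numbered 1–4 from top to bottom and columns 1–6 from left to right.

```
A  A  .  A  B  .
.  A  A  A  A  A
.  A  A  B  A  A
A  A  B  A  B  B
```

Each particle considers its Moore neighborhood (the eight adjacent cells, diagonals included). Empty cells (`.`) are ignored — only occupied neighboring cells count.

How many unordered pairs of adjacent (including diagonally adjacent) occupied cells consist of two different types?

Scan each occupied cell's neighbors to the right and below (and the two forward diagonals) so each pair is counted once.
Row 1: A(1,1)–A(1,2)= A(1,1)–A(2,2)= A(1,2)–A(2,2)= A(1,2)–A(2,3)= A(1,4)–B(1,5)≠ A(1,4)–A(2,4)= A(1,4)–A(2,5)= A(1,4)–A(2,3)= B(1,5)–A(2,5)≠ B(1,5)–A(2,6)≠ B(1,5)–A(2,4)≠  → 4/11 unlike.
Row 2: A(2,2)–A(2,3)= A(2,2)–A(3,2)= A(2,2)–A(3,3)= A(2,3)–A(2,4)= A(2,3)–A(3,3)= A(2,3)–B(3,4)≠ A(2,3)–A(3,2)= A(2,4)–A(2,5)= A(2,4)–B(3,4)≠ A(2,4)–A(3,5)= A(2,4)–A(3,3)= A(2,5)–A(2,6)= A(2,5)–A(3,5)= A(2,5)–A(3,6)= A(2,5)–B(3,4)≠ A(2,6)–A(3,6)= A(2,6)–A(3,5)=  → 3/17 unlike.
Row 3: A(3,2)–A(3,3)= A(3,2)–A(4,2)= A(3,2)–B(4,3)≠ A(3,2)–A(4,1)= A(3,3)–B(3,4)≠ A(3,3)–B(4,3)≠ A(3,3)–A(4,4)= A(3,3)–A(4,2)= B(3,4)–A(3,5)≠ B(3,4)–A(4,4)≠ B(3,4)–B(4,5)= B(3,4)–B(4,3)= A(3,5)–A(3,6)= A(3,5)–B(4,5)≠ A(3,5)–B(4,6)≠ A(3,5)–A(4,4)= A(3,6)–B(4,6)≠ A(3,6)–B(4,5)≠  → 9/18 unlike.
Row 4: A(4,1)–A(4,2)= A(4,2)–B(4,3)≠ B(4,3)–A(4,4)≠ A(4,4)–B(4,5)≠ B(4,5)–B(4,6)=  → 3/5 unlike.
Total adjacent occupied pairs: 51; unlike-type pairs: 19.

19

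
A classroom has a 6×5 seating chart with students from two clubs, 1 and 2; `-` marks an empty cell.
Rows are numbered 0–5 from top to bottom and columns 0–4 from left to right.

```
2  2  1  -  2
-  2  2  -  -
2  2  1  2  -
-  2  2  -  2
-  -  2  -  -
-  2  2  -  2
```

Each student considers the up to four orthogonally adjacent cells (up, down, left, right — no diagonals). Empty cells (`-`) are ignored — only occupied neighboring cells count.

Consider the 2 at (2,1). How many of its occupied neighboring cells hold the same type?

Occupied neighbors of (2,1): (1,1)=2, (3,1)=2, (2,0)=2, (2,2)=1.
Same type (2): 3 of 4.

3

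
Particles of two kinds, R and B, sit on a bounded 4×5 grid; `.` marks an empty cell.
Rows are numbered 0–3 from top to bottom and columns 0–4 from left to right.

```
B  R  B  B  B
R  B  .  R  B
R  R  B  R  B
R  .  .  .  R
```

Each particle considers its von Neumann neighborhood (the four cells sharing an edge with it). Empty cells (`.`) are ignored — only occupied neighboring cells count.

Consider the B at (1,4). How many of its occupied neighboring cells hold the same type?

2

Occupied neighbors of (1,4): (0,4)=B, (2,4)=B, (1,3)=R.
Same type (B): 2 of 3.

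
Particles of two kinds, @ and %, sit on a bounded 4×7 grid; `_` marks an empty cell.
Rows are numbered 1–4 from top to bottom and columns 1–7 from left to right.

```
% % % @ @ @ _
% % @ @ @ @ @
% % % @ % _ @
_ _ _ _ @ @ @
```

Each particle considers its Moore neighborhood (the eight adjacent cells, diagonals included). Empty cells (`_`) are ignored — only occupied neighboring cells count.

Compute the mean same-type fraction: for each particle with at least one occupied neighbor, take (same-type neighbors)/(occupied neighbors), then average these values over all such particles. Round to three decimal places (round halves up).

Row 1: (1,1)% 3/3 · (1,2)% 4/5 · (1,3)% 2/5 · (1,4)@ 4/5 · (1,5)@ 5/5 · (1,6)@ 4/4
Row 2: (2,1)% 5/5 · (2,2)% 7/8 · (2,3)@ 3/8 · (2,4)@ 5/8 · (2,5)@ 6/7 · (2,6)@ 5/6 · (2,7)@ 3/3
Row 3: (3,1)% 3/3 · (3,2)% 4/5 · (3,3)% 2/5 · (3,4)@ 4/6 · (3,5)% 0/6 · (3,7)@ 4/4
Row 4: (4,5)@ 2/3 · (4,6)@ 3/4 · (4,7)@ 2/2
Sum over 22 particles: 3/3 + 4/5 + 2/5 + 4/5 + 5/5 + 4/4 + 5/5 + 7/8 + 3/8 + 5/8 + 6/7 + 5/6 + 3/3 + 3/3 + 4/5 + 2/5 + 4/6 + 0/6 + 4/4 + 2/3 + 3/4 + 2/2 = 14153/840; mean = 14153/840 ÷ 22 = 14153/18480 = 0.765854… → 0.766.

0.766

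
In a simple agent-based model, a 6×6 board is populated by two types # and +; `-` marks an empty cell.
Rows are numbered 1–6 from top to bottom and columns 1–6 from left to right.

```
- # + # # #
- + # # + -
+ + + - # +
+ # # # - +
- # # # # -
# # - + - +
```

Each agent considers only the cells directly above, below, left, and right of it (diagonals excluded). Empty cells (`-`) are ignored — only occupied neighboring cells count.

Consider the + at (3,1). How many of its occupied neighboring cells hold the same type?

2

Occupied neighbors of (3,1): (4,1)=+, (3,2)=+.
Same type (+): 2 of 2.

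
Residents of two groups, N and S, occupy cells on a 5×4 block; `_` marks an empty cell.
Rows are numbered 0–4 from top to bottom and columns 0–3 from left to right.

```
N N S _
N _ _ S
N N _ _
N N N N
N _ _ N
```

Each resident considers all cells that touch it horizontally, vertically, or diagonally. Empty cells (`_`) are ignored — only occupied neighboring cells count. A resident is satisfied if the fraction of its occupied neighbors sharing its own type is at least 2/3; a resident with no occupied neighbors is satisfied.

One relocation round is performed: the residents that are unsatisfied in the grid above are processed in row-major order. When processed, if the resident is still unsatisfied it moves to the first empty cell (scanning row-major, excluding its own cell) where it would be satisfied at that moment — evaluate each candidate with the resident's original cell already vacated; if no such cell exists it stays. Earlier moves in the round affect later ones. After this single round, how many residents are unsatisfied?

Initially unsatisfied (in order): (0,2).
  (0,2) → (0,3).
Resulting grid:
N N _ S
N _ _ S
N N _ _
N N N N
N _ _ N
All satisfied now.

0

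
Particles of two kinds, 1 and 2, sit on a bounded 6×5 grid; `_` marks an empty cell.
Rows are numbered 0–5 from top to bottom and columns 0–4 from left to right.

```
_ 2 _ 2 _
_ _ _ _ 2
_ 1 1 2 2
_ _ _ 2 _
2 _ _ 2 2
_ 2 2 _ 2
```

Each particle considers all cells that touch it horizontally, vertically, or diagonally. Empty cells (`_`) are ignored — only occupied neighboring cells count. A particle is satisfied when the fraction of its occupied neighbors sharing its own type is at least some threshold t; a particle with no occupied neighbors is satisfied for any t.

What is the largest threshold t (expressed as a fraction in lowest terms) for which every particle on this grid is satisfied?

Row 0: (0,1)2 — no occupied neighbors · (0,3)2 1/1
Row 1: (1,4)2 3/3
Row 2: (2,1)1 1/1 · (2,2)1 1/3 · (2,3)2 3/4 · (2,4)2 3/3
Row 3: (3,3)2 4/5
Row 4: (4,0)2 1/1 · (4,3)2 4/4 · (4,4)2 3/3
Row 5: (5,1)2 2/2 · (5,2)2 2/2 · (5,4)2 2/2
The smallest same-type fraction is 1/3 at (2,2), which reduces to 1/3. Any threshold above that leaves this particle unsatisfied.

1/3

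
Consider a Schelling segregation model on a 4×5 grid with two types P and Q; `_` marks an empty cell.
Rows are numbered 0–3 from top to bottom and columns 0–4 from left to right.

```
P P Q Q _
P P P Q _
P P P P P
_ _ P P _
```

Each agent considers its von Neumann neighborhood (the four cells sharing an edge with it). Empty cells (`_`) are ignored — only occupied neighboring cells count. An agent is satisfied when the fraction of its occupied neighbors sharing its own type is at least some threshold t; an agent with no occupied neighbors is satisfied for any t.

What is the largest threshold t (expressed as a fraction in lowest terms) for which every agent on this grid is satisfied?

Row 0: (0,0)P 2/2 · (0,1)P 2/3 · (0,2)Q 1/3 · (0,3)Q 2/2
Row 1: (1,0)P 3/3 · (1,1)P 4/4 · (1,2)P 2/4 · (1,3)Q 1/3
Row 2: (2,0)P 2/2 · (2,1)P 3/3 · (2,2)P 4/4 · (2,3)P 3/4 · (2,4)P 1/1
Row 3: (3,2)P 2/2 · (3,3)P 2/2
The smallest same-type fraction is 1/3 at (0,2), which reduces to 1/3. Any threshold above that leaves this agent unsatisfied.

1/3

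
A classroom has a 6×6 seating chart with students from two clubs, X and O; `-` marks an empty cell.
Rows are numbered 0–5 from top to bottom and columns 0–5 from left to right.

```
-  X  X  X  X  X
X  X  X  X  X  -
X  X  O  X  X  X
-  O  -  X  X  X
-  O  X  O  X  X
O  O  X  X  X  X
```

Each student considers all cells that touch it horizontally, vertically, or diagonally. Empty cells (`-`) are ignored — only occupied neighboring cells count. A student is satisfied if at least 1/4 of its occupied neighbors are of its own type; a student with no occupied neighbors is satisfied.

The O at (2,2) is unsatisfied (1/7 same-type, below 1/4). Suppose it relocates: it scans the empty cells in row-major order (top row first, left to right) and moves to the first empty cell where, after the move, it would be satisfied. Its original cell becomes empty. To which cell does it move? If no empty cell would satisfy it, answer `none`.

Vacating (2,2). Empty cells in order:
  (0,0): 0/3 same-type → still unsatisfied.
  (1,5): 0/5 same-type → still unsatisfied.
  (3,0): 2/4 same-type → satisfied — stop here.

(3,0)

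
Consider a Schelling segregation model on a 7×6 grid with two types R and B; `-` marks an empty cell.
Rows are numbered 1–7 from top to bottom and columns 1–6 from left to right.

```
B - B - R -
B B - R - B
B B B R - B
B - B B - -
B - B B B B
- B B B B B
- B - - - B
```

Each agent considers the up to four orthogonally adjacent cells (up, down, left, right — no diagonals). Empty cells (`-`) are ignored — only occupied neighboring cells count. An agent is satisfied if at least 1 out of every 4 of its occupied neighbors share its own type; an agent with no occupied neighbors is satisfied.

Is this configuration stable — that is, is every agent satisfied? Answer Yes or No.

Yes

(1,1)B 1/1 ✓
(1,3)B 0/0 ✓
(1,5)R 0/0 ✓
(2,1)B 3/3 ✓
(2,2)B 2/2 ✓
(2,4)R 1/1 ✓
(2,6)B 1/1 ✓
(3,1)B 3/3 ✓
(3,2)B 3/3 ✓
(3,3)B 2/3 ✓
(3,4)R 1/3 ✓
(3,6)B 1/1 ✓
(4,1)B 2/2 ✓
(4,3)B 3/3 ✓
(4,4)B 2/3 ✓
(5,1)B 1/1 ✓
(5,3)B 3/3 ✓
(5,4)B 4/4 ✓
(5,5)B 3/3 ✓
(5,6)B 2/2 ✓
(6,2)B 2/2 ✓
(6,3)B 3/3 ✓
(6,4)B 3/3 ✓
(6,5)B 3/3 ✓
(6,6)B 3/3 ✓
(7,2)B 1/1 ✓
(7,6)B 1/1 ✓
All meet the threshold, so the configuration is stable.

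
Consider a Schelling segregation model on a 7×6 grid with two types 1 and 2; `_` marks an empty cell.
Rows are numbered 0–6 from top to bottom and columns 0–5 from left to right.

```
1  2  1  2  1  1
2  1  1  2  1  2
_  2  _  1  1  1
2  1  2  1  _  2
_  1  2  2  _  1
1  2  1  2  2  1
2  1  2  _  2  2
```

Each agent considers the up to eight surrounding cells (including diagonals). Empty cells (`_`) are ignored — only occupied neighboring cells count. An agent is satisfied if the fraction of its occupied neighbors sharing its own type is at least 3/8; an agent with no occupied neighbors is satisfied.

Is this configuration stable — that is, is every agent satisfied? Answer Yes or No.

Row 0: (0,0)1 1/3 not · (0,1)2 1/5 not · (0,2)1 2/5 satisfied · (0,3)2 1/5 not · (0,4)1 2/5 satisfied · (0,5)1 2/3 satisfied
Row 1: (1,0)2 2/4 satisfied · (1,1)1 3/6 satisfied · (1,2)1 3/7 satisfied · (1,3)2 1/7 not · (1,4)1 5/8 satisfied · (1,5)2 0/5 not
Row 2: (2,1)2 3/6 satisfied · (2,3)1 4/6 satisfied · (2,4)1 4/7 satisfied · (2,5)1 2/4 satisfied
Row 3: (3,0)2 1/3 not · (3,1)1 1/5 not · (3,2)2 3/7 satisfied · (3,3)1 2/5 satisfied · (3,5)2 0/3 not
Row 4: (4,1)1 3/7 satisfied · (4,2)2 4/8 satisfied · (4,3)2 4/6 satisfied · (4,5)1 1/3 not
Row 5: (5,0)1 2/4 satisfied · (5,1)2 3/7 satisfied · (5,2)1 2/7 not · (5,3)2 5/6 satisfied · (5,4)2 4/6 satisfied · (5,5)1 1/4 not
Row 6: (6,0)2 1/3 not · (6,1)1 2/5 satisfied · (6,2)2 2/4 satisfied · (6,4)2 3/4 satisfied · (6,5)2 2/3 satisfied
For instance (0,0) has only 1/3 same-type neighbors, below 3/8.

No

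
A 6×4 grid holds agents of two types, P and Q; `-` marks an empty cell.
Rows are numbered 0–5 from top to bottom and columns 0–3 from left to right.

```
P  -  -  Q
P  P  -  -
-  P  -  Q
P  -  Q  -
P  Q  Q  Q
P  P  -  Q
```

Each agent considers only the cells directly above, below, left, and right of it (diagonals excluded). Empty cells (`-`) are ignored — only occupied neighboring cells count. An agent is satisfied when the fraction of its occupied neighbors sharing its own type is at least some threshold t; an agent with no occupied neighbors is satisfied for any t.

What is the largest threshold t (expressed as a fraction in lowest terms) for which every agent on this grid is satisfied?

(0,0)P 1/1
(0,3)Q — no occupied neighbors
(1,0)P 2/2
(1,1)P 2/2
(2,1)P 1/1
(2,3)Q — no occupied neighbors
(3,0)P 1/1
(3,2)Q 1/1
(4,0)P 2/3
(4,1)Q 1/3
(4,2)Q 3/3
(4,3)Q 2/2
(5,0)P 2/2
(5,1)P 1/2
(5,3)Q 1/1
The smallest same-type fraction is 1/3 at (4,1), which reduces to 1/3. Any threshold above that leaves this agent unsatisfied.

1/3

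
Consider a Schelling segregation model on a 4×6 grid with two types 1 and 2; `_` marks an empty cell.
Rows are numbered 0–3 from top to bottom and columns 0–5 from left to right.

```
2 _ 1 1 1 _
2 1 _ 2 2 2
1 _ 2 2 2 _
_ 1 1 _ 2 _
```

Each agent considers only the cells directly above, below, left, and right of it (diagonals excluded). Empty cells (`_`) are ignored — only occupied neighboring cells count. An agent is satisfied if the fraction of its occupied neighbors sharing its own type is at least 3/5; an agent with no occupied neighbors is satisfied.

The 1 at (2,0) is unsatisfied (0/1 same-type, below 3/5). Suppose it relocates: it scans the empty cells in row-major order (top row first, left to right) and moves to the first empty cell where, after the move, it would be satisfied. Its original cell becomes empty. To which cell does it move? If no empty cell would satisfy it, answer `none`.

Vacating (2,0). Empty cells in order:
  (0,1): 2/3 same-type → satisfied — stop here.

(0,1)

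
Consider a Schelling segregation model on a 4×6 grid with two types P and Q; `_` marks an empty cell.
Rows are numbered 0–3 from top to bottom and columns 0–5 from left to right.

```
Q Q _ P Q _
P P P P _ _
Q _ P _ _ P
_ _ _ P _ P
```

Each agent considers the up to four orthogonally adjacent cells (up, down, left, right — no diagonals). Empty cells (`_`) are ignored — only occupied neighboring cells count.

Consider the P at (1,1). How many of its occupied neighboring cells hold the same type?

2

Occupied neighbors of (1,1): (0,1)=Q, (1,0)=P, (1,2)=P.
Same type (P): 2 of 3.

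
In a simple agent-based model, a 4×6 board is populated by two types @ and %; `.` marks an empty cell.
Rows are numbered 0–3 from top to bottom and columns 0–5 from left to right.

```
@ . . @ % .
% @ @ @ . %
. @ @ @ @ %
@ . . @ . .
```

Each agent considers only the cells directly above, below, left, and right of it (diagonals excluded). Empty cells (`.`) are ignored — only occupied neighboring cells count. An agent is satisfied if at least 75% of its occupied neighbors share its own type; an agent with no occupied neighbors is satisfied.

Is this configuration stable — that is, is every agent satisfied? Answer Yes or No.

No

(0,0)@ 0/1 unhappy
(0,3)@ 1/2 unhappy
(0,4)% 0/1 unhappy
(1,0)% 0/2 unhappy
(1,1)@ 2/3 unhappy
(1,2)@ 3/3 ok
(1,3)@ 3/3 ok
(1,5)% 1/1 ok
(2,1)@ 2/2 ok
(2,2)@ 3/3 ok
(2,3)@ 4/4 ok
(2,4)@ 1/2 unhappy
(2,5)% 1/2 unhappy
(3,0)@ 0/0 ok
(3,3)@ 1/1 ok
For instance (0,0) has only 0/1 same-type neighbors, below 3/4.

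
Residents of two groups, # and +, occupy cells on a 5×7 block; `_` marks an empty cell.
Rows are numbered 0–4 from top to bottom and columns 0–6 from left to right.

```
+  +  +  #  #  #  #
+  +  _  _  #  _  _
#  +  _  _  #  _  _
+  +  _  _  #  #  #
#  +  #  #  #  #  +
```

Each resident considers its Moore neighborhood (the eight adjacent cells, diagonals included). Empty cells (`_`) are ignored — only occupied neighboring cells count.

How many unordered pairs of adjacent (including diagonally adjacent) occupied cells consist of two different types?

Scan each occupied cell's neighbors to the right and below (and the two forward diagonals) so each pair is counted once.
From row 0: 1 unlike of 14 pairs (running 1/14).
From row 1: 2 unlike of 6 pairs (running 3/20).
From row 2: 3 unlike of 7 pairs (running 6/27).
From row 3: 5 unlike of 16 pairs (running 11/43).
From row 4: 3 unlike of 6 pairs (running 14/49).
Total adjacent occupied pairs: 49; unlike-type pairs: 14.

14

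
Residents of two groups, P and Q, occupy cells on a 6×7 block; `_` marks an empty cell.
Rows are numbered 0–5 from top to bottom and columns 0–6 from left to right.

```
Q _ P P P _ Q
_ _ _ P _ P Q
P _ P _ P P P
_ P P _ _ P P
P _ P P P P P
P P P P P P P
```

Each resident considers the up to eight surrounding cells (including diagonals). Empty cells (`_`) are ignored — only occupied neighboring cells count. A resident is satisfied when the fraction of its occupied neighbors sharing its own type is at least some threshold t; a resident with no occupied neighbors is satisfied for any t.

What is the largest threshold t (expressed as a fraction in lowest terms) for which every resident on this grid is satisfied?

Row 0: (0,0)Q — no occupied neighbors · (0,2)P 2/2 · (0,3)P 3/3 · (0,4)P 3/3 · (0,6)Q 1/2
Row 1: (1,3)P 5/5 · (1,5)P 4/6 · (1,6)Q 1/4
Row 2: (2,0)P 1/1 · (2,2)P 3/3 · (2,4)P 4/4 · (2,5)P 5/6 · (2,6)P 4/5
Row 3: (3,1)P 5/5 · (3,2)P 4/4 · (3,5)P 7/7 · (3,6)P 5/5
Row 4: (4,0)P 3/3 · (4,2)P 6/6 · (4,3)P 6/6 · (4,4)P 6/6 · (4,5)P 7/7 · (4,6)P 5/5
Row 5: (5,0)P 2/2 · (5,1)P 4/4 · (5,2)P 4/4 · (5,3)P 5/5 · (5,4)P 5/5 · (5,5)P 5/5 · (5,6)P 3/3
The smallest same-type fraction is 1/4 at (1,6), which reduces to 1/4. Any threshold above that leaves this resident unsatisfied.

1/4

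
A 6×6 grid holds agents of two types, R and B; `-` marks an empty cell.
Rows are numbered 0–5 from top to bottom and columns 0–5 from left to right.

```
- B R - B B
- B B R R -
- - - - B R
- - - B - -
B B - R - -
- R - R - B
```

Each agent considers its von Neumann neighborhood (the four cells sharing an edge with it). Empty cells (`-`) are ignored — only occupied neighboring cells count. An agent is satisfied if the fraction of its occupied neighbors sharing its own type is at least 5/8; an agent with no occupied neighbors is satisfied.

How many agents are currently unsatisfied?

Row 0: (0,1)B 1/2 unhappy · (0,2)R 0/2 unhappy · (0,4)B 1/2 unhappy · (0,5)B 1/1 ok
Row 1: (1,1)B 2/2 ok · (1,2)B 1/3 unhappy · (1,3)R 1/2 unhappy · (1,4)R 1/3 unhappy
Row 2: (2,4)B 0/2 unhappy · (2,5)R 0/1 unhappy
Row 3: (3,3)B 0/1 unhappy
Row 4: (4,0)B 1/1 ok · (4,1)B 1/2 unhappy · (4,3)R 1/2 unhappy
Row 5: (5,1)R 0/1 unhappy · (5,3)R 1/1 ok · (5,5)B 0/0 ok
Unsatisfied: (0,1), (0,2), (0,4), (1,2), (1,3), (1,4), (2,4), (2,5), (3,3), (4,1), (4,3), (5,1) — 12 in total.

12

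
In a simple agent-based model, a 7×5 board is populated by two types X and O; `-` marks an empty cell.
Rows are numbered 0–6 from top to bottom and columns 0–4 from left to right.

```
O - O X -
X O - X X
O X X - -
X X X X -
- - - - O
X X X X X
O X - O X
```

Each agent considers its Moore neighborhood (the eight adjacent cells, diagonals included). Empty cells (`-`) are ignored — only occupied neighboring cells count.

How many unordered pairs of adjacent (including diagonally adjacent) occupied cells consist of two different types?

20

Scan each occupied cell's neighbors to the right and below (and the two forward diagonals) so each pair is counted once.
Row 0: O(0,0)–X(1,0)≠ O(0,0)–O(1,1)= O(0,2)–X(0,3)≠ O(0,2)–X(1,3)≠ O(0,2)–O(1,1)= X(0,3)–X(1,3)= X(0,3)–X(1,4)=  → 3/7 unlike.
Row 1: X(1,0)–O(1,1)≠ X(1,0)–O(2,0)≠ X(1,0)–X(2,1)= O(1,1)–X(2,1)≠ O(1,1)–X(2,2)≠ O(1,1)–O(2,0)= X(1,3)–X(1,4)= X(1,3)–X(2,2)=  → 4/8 unlike.
Row 2: O(2,0)–X(2,1)≠ O(2,0)–X(3,0)≠ O(2,0)–X(3,1)≠ X(2,1)–X(2,2)= X(2,1)–X(3,1)= X(2,1)–X(3,2)= X(2,1)–X(3,0)= X(2,2)–X(3,2)= X(2,2)–X(3,3)= X(2,2)–X(3,1)=  → 3/10 unlike.
Row 3: X(3,0)–X(3,1)= X(3,1)–X(3,2)= X(3,2)–X(3,3)= X(3,3)–O(4,4)≠  → 1/4 unlike.
Row 4: O(4,4)–X(5,4)≠ O(4,4)–X(5,3)≠  → 2/2 unlike.
Row 5: X(5,0)–X(5,1)= X(5,0)–O(6,0)≠ X(5,0)–X(6,1)= X(5,1)–X(5,2)= X(5,1)–X(6,1)= X(5,1)–O(6,0)≠ X(5,2)–X(5,3)= X(5,2)–O(6,3)≠ X(5,2)–X(6,1)= X(5,3)–X(5,4)= X(5,3)–O(6,3)≠ X(5,3)–X(6,4)= X(5,4)–X(6,4)= X(5,4)–O(6,3)≠  → 5/14 unlike.
Row 6: O(6,0)–X(6,1)≠ O(6,3)–X(6,4)≠  → 2/2 unlike.
Total adjacent occupied pairs: 47; unlike-type pairs: 20.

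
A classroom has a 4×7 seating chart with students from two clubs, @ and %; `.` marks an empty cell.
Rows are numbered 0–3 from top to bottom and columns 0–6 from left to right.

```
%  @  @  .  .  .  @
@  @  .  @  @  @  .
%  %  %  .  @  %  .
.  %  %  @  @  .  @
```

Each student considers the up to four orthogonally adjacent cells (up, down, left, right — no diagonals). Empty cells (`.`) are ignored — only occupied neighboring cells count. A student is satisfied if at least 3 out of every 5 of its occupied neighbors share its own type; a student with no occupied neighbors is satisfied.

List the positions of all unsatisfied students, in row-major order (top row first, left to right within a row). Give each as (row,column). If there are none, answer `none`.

(0,0), (1,0), (1,5), (2,0), (2,5), (3,3)

Row 0: (0,0)% 0/2 not · (0,1)@ 2/3 satisfied · (0,2)@ 1/1 satisfied · (0,6)@ 0/0 satisfied
Row 1: (1,0)@ 1/3 not · (1,1)@ 2/3 satisfied · (1,3)@ 1/1 satisfied · (1,4)@ 3/3 satisfied · (1,5)@ 1/2 not
Row 2: (2,0)% 1/2 not · (2,1)% 3/4 satisfied · (2,2)% 2/2 satisfied · (2,4)@ 2/3 satisfied · (2,5)% 0/2 not
Row 3: (3,1)% 2/2 satisfied · (3,2)% 2/3 satisfied · (3,3)@ 1/2 not · (3,4)@ 2/2 satisfied · (3,6)@ 0/0 satisfied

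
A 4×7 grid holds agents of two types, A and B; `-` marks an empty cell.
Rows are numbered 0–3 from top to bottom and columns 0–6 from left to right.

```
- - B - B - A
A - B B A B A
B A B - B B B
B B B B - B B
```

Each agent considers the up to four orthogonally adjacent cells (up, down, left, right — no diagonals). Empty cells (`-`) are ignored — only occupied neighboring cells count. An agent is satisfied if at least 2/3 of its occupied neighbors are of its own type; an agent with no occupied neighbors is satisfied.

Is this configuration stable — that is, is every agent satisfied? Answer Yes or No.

(0,2)B 1/1 ✓
(0,4)B 0/1 ✗
(0,6)A 1/1 ✓
(1,0)A 0/1 ✗
(1,2)B 3/3 ✓
(1,3)B 1/2 ✗
(1,4)A 0/4 ✗
(1,5)B 1/3 ✗
(1,6)A 1/3 ✗
(2,0)B 1/3 ✗
(2,1)A 0/3 ✗
(2,2)B 2/3 ✓
(2,4)B 1/2 ✗
(2,5)B 4/4 ✓
(2,6)B 2/3 ✓
(3,0)B 2/2 ✓
(3,1)B 2/3 ✓
(3,2)B 3/3 ✓
(3,3)B 1/1 ✓
(3,5)B 2/2 ✓
(3,6)B 2/2 ✓
For instance (0,4) has only 0/1 same-type neighbors, below 2/3.

No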